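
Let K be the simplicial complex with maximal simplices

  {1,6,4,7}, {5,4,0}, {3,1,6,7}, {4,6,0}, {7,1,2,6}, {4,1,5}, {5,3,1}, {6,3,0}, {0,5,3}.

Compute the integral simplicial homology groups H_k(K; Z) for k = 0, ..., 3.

Order the vertices as 0 < 1 < 2 < 3 < 4 < 5 < 6 < 7. Listing each simplex with vertices in this order, K has dimension 3 with simplices:

  0-simplices (8): [0], [1], [2], [3], [4], [5], [6], [7]
  1-simplices (19): [0,3], [0,4], [0,5], [0,6], [1,2], [1,3], [1,4], [1,5], [1,6], [1,7], [2,6], [2,7], [3,5], [3,6], [3,7], [4,5], [4,6], [4,7], [6,7]
  2-simplices (16): [0,3,5], [0,3,6], [0,4,5], [0,4,6], [1,2,6], [1,2,7], [1,3,5], [1,3,6], [1,3,7], [1,4,5], [1,4,6], [1,4,7], [1,6,7], [2,6,7], [3,6,7], [4,6,7]
  3-simplices (3): [1,2,6,7], [1,3,6,7], [1,4,6,7]

Hence C_0 ≅ Z^8, C_1 ≅ Z^19, C_2 ≅ Z^16, C_3 ≅ Z^3.

∂_1: C_1 → C_0 sends each edge [p,q] (with p < q) to q − p.
The resulting 8×19 matrix has rank 7, and its Smith normal form has invariant factors (1,1,1,1,1,1,1).

Boundary ∂_2: C_2 → C_1 acts by ∂[p,q,r] = [q,r] − [p,r] + [p,q]. For instance
  ∂[4,6,7] = [6,7] − [4,7] + [4,6],
  ∂[1,3,7] = [3,7] − [1,7] + [1,3].
The resulting 19×16 matrix has rank 12, and its Smith normal form has invariant factors (1,1,1,1,1,1,1,1,1,1,1,1).

∂_3: C_3 → C_2 sends each 3-simplex σ to the alternating sum Σ_i (−1)^i (σ with its i-th vertex removed). For instance
  ∂[1,2,6,7] = [2,6,7] − [1,6,7] + [1,2,7] − [1,2,6],
  ∂[1,3,6,7] = [3,6,7] − [1,6,7] + [1,3,7] − [1,3,6].
The 16×3 boundary matrix has rank 3 and Smith normal form diag(1,1,1).

From H_k ≅ ker(∂_k) / im(∂_{k+1}) we obtain:

  H_0: rank C_0 − rank ∂_1 = 8 − 7 = 1, and the invariant factors of ∂_1 are all 1, so H_0 ≅ Z.
  H_1: rank ker ∂_1 − rank ∂_2 = (19 − 7) − 12 = 0, and the invariant factors of ∂_2 are all 1, so H_1 ≅ 0.
  H_2: rank ker ∂_2 − rank ∂_3 = (16 − 12) − 3 = 1, and the invariant factors of ∂_3 are all 1, so H_2 ≅ Z.
  H_3: rank ker ∂_3 − rank ∂_4 = (3 − 3) − 0 = 0, and there is no ∂_4, so H_3 ≅ 0.

H_0 ≅ Z,  H_1 = 0,  H_2 ≅ Z,  H_3 = 0.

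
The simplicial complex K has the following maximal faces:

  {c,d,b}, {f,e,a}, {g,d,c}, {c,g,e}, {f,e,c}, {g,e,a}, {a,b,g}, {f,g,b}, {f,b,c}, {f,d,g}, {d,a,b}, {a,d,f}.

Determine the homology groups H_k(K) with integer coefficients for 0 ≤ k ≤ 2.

H_0 = Z,  H_1 = Z/2Z,  H_2 = 0.

K has 7 vertices, 18 edges, 12 triangles.
rank ∂_0 = 0, rank ∂_1 = 6 ⇒ b_0 = 7 − 0 − 6 = 1; all invariant factors of ∂_1 are 1 so no torsion. So H_0 ≅ Z.
rank ∂_1 = 6, rank ∂_2 = 12 ⇒ b_1 = 18 − 6 − 12 = 0; ∂_2 has invariant factor(s) [2] giving torsion. So H_1 ≅ Z/2Z.
rank ∂_2 = 12, rank ∂_3 = 0 ⇒ b_2 = 12 − 12 − 0 = 0. So H_2 ≅ 0.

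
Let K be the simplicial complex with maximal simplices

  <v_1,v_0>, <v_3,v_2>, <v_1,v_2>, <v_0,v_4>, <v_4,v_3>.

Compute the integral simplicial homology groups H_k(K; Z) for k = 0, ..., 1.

H_0 = Z,  H_1 = Z.

We work with the vertex ordering v_0 < v_1 < v_2 < v_3 < v_4. The simplices of K, each written with vertices in increasing order, are:

  0-simplices (5): [v_0], [v_1], [v_2], [v_3], [v_4]
  1-simplices (5): [v_0,v_1], [v_0,v_4], [v_1,v_2], [v_2,v_3], [v_3,v_4]

giving chain groups C_0 ≅ Z^5, C_1 ≅ Z^5.

∂_1: C_1 → C_0 sends each edge [p,q] (with p < q) to q − p. For instance
  ∂[v_1,v_2] = [v_2] − [v_1].
The resulting 5×5 matrix has rank 4, and its Smith normal form has invariant factors (1,1,1,1).

Computing H_k = (kernel of ∂_k) / (image of ∂_{k+1}):

  H_0: rank C_0 − rank ∂_1 = 5 − 4 = 1, and the invariant factors of ∂_1 are all 1, so H_0 ≅ Z.
  H_1: rank ker ∂_1 − rank ∂_2 = (5 − 4) − 0 = 1, and there is no ∂_2, so H_1 ≅ Z.

As a check, the Euler characteristic is 5 − 5 = 0, which agrees with 1 − 1 = 0.
(K is a triangulation of the circle S^1.)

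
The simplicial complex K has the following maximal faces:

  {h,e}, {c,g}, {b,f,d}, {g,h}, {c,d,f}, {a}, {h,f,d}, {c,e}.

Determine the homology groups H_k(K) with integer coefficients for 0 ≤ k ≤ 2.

H_0 = Z^2,  H_1 = Z^2,  H_2 = 0.

Fix the vertex order a < b < c < d < e < f < g < h and write every simplex with vertices in increasing order. Then dim K = 2 and the simplices of K are:

  0-simplices (8): a, b, c, d, e, f, g, h
  1-simplices (11): bd, bf, cd, ce, cf, cg, df, dh, eh, fh, gh
  2-simplices (3): bdf, cdf, dfh

Hence C_0 ≅ Z^8, C_1 ≅ Z^11, C_2 ≅ Z^3.

∂_1: C_1 → C_0 is given by ∂[p,q] = [q] − [p]. For instance
  ∂gh = h − g.
This gives a 8×11 integer matrix of rank 6; reducing to Smith normal form yields diagonal entries (1,1,1,1,1,1).

The boundary map ∂_2: C_2 → C_1 maps a triangle to the signed sum of its edges. For instance
  ∂dfh = fh − dh + df,
  ∂cdf = df − cf + cd.
The 11×3 boundary matrix has rank 3 and Smith normal form diag(1,1,1).

Computing H_k = (kernel of ∂_k) / (image of ∂_{k+1}):

  H_0: rank C_0 − rank ∂_1 = 8 − 6 = 2, and the invariant factors of ∂_1 are all 1, so H_0 = Z^2.
  H_1: rank ker ∂_1 − rank ∂_2 = (11 − 6) − 3 = 2, and the invariant factors of ∂_2 are all 1, so H_1 = Z^2.
  H_2: rank ker ∂_2 − rank ∂_3 = (3 − 3) − 0 = 0, and there is no ∂_3, so H_2 = 0.

As a check, the Euler characteristic is 8 − 11 + 3 = 0, which agrees with 2 − 2 + 0 = 0.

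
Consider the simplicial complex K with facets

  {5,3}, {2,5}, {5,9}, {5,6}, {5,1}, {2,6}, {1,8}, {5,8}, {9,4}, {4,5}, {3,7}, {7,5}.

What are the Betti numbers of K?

b_0 = 1, b_1 = 4.

Take the total order 1 < 2 < 3 < 4 < 5 < 6 < 7 < 8 < 9 on the vertex set. Then K (dimension 1) consists of the simplices:

  0-simplices (9): [1], [2], [3], [4], [5], [6], [7], [8], [9]
  1-simplices (12): [1,5], [1,8], [2,5], [2,6], [3,5], [3,7], [4,5], [4,9], [5,6], [5,7], [5,8], [5,9]

giving chain groups C_0 ≅ Z^9, C_1 ≅ Z^12.

∂_1: C_1 → C_0 is given by ∂[p,q] = [q] − [p]. For instance
  ∂[3,5] = [5] − [3].
As a 9×12 matrix over Z this has rank 8, with invariant factors (1,1,1,1,1,1,1,1).

From H_k ≅ ker(∂_k) / im(∂_{k+1}) we obtain:

  H_0: rank C_0 − rank ∂_1 = 9 − 8 = 1, and the invariant factors of ∂_1 are all 1, so H_0 ≅ Z.
  H_1: rank ker ∂_1 − rank ∂_2 = (12 − 8) − 0 = 4, and there is no ∂_2, so H_1 ≅ Z^4.

(K is a triangulation of a wedge of 4 circles.)

Hence the Betti numbers are b_0 = 1, b_1 = 4.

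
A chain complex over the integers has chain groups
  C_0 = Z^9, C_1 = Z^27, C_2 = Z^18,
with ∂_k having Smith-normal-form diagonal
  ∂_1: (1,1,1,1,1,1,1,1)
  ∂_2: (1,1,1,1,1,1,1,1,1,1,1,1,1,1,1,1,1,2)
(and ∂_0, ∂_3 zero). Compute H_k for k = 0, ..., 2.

H_0: b_0 = 9 − 0 − 8 = 1; torsion from ∂_1 factors > 1: none. So H_0 = Z.
H_1: b_1 = 27 − 8 − 18 = 1; torsion from ∂_2 factors > 1: [2]. So H_1 = Z ⊕ Z/2.
H_2: b_2 = 18 − 18 − 0 = 0; torsion from ∂_3 factors > 1: none. So H_2 = 0.

H_0 = Z,  H_1 = Z ⊕ Z/2,  H_2 = 0.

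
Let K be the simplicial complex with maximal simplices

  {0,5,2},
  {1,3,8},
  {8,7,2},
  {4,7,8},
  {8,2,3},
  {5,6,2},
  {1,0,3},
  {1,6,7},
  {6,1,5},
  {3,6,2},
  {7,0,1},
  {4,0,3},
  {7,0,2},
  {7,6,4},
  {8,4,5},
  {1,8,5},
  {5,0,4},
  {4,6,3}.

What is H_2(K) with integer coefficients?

K has 9 vertices, 27 edges, 18 triangles.
rank ∂_2 = 17, rank ∂_3 = 0 ⇒ b_2 = 18 − 17 − 0 = 1. So H_2 ≅ Z.

H_2 = Z.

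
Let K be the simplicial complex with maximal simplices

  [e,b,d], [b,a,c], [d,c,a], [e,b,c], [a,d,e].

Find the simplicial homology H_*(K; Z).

K has 5 vertices, 10 edges, 5 triangles.
rank ∂_0 = 0, rank ∂_1 = 4 ⇒ b_0 = 5 − 0 − 4 = 1; all invariant factors of ∂_1 are 1 so no torsion. So H_0 = Z.
rank ∂_1 = 4, rank ∂_2 = 5 ⇒ b_1 = 10 − 4 − 5 = 1; all invariant factors of ∂_2 are 1 so no torsion. So H_1 = Z.
rank ∂_2 = 5, rank ∂_3 = 0 ⇒ b_2 = 5 − 5 − 0 = 0. So H_2 = 0.

H_0 = Z,  H_1 = Z,  H_2 = 0.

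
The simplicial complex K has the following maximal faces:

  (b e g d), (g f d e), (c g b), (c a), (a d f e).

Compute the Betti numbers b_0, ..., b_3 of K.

b_0 = 1, b_1 = 1, b_2 = 0, b_3 = 0.

K has 7 vertices, 15 edges, 11 triangles, 3 3-simplices.
rank ∂_0 = 0, rank ∂_1 = 6 ⇒ b_0 = 7 − 0 − 6 = 1; all invariant factors of ∂_1 are 1 so no torsion. So H_0 ≅ Z.
rank ∂_1 = 6, rank ∂_2 = 8 ⇒ b_1 = 15 − 6 − 8 = 1; all invariant factors of ∂_2 are 1 so no torsion. So H_1 ≅ Z.
rank ∂_2 = 8, rank ∂_3 = 3 ⇒ b_2 = 11 − 8 − 3 = 0; all invariant factors of ∂_3 are 1 so no torsion. So H_2 ≅ 0.
rank ∂_3 = 3, rank ∂_4 = 0 ⇒ b_3 = 3 − 3 − 0 = 0. So H_3 ≅ 0.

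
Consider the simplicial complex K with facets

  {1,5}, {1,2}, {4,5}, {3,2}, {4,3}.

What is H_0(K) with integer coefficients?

H_0 ≅ Z.

Take the total order 1 < 2 < 3 < 4 < 5 on the vertex set. Then K (dimension 1) consists of the simplices:

  0-simplices (5): [1], [2], [3], [4], [5]
  1-simplices (5): [1,2], [1,5], [2,3], [3,4], [4,5]

Hence C_0 ≅ Z^5, C_1 ≅ Z^5.

∂_1: C_1 → C_0 maps an edge to its endpoints' difference, ∂[p,q] = q − p.
The 5×5 boundary matrix has rank 4 and Smith normal form diag(1,1,1,1).

Reading off H_k = ker ∂_k / im ∂_{k+1}:

  H_0: rank C_0 − rank ∂_1 = 5 − 4 = 1, and the invariant factors of ∂_1 are all 1, so H_0 ≅ Z.

(K is a triangulation of the circle S^1.)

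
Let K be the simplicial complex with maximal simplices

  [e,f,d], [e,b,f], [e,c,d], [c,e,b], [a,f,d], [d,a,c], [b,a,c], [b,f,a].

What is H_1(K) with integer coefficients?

H_1 ≅ 0.

Fix the vertex order a < b < c < d < e < f and write every simplex with vertices in increasing order. Then dim K = 2 and the simplices of K are:

  0-simplices (6): a, b, c, d, e, f
  1-simplices (12): ab, ac, ad, af, bc, be, bf, cd, ce, de, df, ef
  2-simplices (8): abc, abf, acd, adf, bce, bef, cde, def

giving chain groups C_0 ≅ Z^6, C_1 ≅ Z^12, C_2 ≅ Z^8.

The boundary map ∂_1: C_1 → C_0 is given by ∂[p,q] = [q] − [p]. For instance
  ∂ad = d − a.
This gives a 6×12 integer matrix of rank 5; reducing to Smith normal form yields diagonal entries (1,1,1,1,1).

The boundary map ∂_2: C_2 → C_1 maps a triangle to the signed sum of its edges. For instance
  ∂cde = de − ce + cd,
  ∂def = ef − df + de.
This gives a 12×8 integer matrix of rank 7; reducing to Smith normal form yields diagonal entries (1,1,1,1,1,1,1).

Reading off H_k = ker ∂_k / im ∂_{k+1}:

  H_1: rank ker ∂_1 − rank ∂_2 = (12 − 5) − 7 = 0, and the invariant factors of ∂_2 are all 1, so H_1 = 0.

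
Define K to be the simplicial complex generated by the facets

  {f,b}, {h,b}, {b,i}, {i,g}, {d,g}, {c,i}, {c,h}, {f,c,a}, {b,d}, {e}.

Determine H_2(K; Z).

H_2 = 0.

Order the vertices as a < b < c < d < e < f < g < h < i. Listing each simplex with vertices in this order, K has dimension 2 with simplices:

  0-simplices (9): a, b, c, d, e, f, g, h, i
  1-simplices (11): ac, af, bd, bf, bh, bi, cf, ch, ci, dg, gi
  2-simplices (1): acf

giving chain groups C_0 ≅ Z^9, C_1 ≅ Z^11, C_2 ≅ Z^1.

Boundary ∂_1: C_1 → C_0 is given by ∂[p,q] = [q] − [p].
The 9×11 boundary matrix has rank 7 and Smith normal form diag(1,1,1,1,1,1,1).

∂_2: C_2 → C_1 acts by ∂[p,q,r] = [q,r] − [p,r] + [p,q]. For instance
  ∂acf = cf − af + ac.
The 11×1 boundary matrix has rank 1 and Smith normal form diag(1).

Now H_k = ker ∂_k / im ∂_{k+1}, so:

  H_2: rank ker ∂_2 − rank ∂_3 = (1 − 1) − 0 = 0, and there is no ∂_3, so H_2 = 0.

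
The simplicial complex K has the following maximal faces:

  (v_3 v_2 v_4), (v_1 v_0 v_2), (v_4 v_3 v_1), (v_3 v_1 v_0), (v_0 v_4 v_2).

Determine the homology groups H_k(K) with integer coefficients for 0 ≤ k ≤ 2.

Fix the vertex order v_0 < v_1 < v_2 < v_3 < v_4 and write every simplex with vertices in increasing order. Then dim K = 2 and the simplices of K are:

  0-simplices (5): [v_0], [v_1], [v_2], [v_3], [v_4]
  1-simplices (10): [v_0,v_1], [v_0,v_2], [v_0,v_3], [v_0,v_4], [v_1,v_2], [v_1,v_3], [v_1,v_4], [v_2,v_3], [v_2,v_4], [v_3,v_4]
  2-simplices (5): [v_0,v_1,v_2], [v_0,v_1,v_3], [v_0,v_2,v_4], [v_1,v_3,v_4], [v_2,v_3,v_4]

Hence C_0 ≅ Z^5, C_1 ≅ Z^10, C_2 ≅ Z^5.

The boundary map ∂_1: C_1 → C_0 is given by ∂[p,q] = [q] − [p]. For instance
  ∂[v_0,v_4] = [v_4] − [v_0].
The resulting 5×10 matrix has rank 4, and its Smith normal form has invariant factors (1,1,1,1).

Boundary ∂_2: C_2 → C_1 acts by ∂[p,q,r] = [q,r] − [p,r] + [p,q]. For instance
  ∂[v_0,v_1,v_2] = [v_1,v_2] − [v_0,v_2] + [v_0,v_1],
  ∂[v_0,v_1,v_3] = [v_1,v_3] − [v_0,v_3] + [v_0,v_1].
The 10×5 boundary matrix has rank 5 and Smith normal form diag(1,1,1,1,1).

From H_k ≅ ker(∂_k) / im(∂_{k+1}) we obtain:

  H_0: rank C_0 − rank ∂_1 = 5 − 4 = 1, and the invariant factors of ∂_1 are all 1, so H_0 ≅ Z.
  H_1: rank ker ∂_1 − rank ∂_2 = (10 − 4) − 5 = 1, and the invariant factors of ∂_2 are all 1, so H_1 ≅ Z.
  H_2: rank ker ∂_2 − rank ∂_3 = (5 − 5) − 0 = 0, and there is no ∂_3, so H_2 ≅ 0.

(K is a triangulation of the Möbius band.)

H_0 ≅ Z,  H_1 ≅ Z,  H_2 = 0.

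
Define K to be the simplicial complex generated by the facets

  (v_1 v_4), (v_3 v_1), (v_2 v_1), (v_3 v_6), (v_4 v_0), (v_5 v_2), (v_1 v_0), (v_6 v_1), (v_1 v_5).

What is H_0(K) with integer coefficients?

Order the vertices as v_0 < v_1 < v_2 < v_3 < v_4 < v_5 < v_6. Listing each simplex with vertices in this order, K has dimension 1 with simplices:

  0-simplices (7): [v_0], [v_1], [v_2], [v_3], [v_4], [v_5], [v_6]
  1-simplices (9): [v_0,v_1], [v_0,v_4], [v_1,v_2], [v_1,v_3], [v_1,v_4], [v_1,v_5], [v_1,v_6], [v_2,v_5], [v_3,v_6]

Hence C_0 ≅ Z^7, C_1 ≅ Z^9.

Boundary ∂_1: C_1 → C_0 is given by ∂[p,q] = [q] − [p]. For instance
  ∂[v_0,v_1] = [v_1] − [v_0].
The resulting 7×9 matrix has rank 6, and its Smith normal form has invariant factors (1,1,1,1,1,1).

Now H_k = ker ∂_k / im ∂_{k+1}, so:

  H_0: rank C_0 − rank ∂_1 = 7 − 6 = 1, and the invariant factors of ∂_1 are all 1, so H_0 = Z.

(K is a triangulation of a wedge of 3 circles.)

H_0 = Z.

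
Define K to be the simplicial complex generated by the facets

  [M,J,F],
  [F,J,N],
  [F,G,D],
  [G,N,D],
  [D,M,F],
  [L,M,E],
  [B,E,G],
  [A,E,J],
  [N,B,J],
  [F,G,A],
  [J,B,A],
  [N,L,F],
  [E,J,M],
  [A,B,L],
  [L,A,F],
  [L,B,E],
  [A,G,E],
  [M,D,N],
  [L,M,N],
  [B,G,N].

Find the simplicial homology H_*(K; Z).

Fix the vertex order A < B < D < E < F < G < J < L < M < N and write every simplex with vertices in increasing order. Then dim K = 2 and the simplices of K are:

  0-simplices (10): A, B, D, E, F, G, J, L, M, N
  1-simplices (30): AB, AE, AF, AG, AJ, AL, BE, BG, BJ, BL, BN, DF, DG, DM, DN, EG, EJ, EL, EM, FG, FJ, FL, FM, FN, GN, JM, JN, LM, LN, MN
  2-simplices (20): ABJ, ABL, AEG, AEJ, AFG, AFL, BEG, BEL, BGN, BJN, DFG, DFM, DGN, DMN, EJM, ELM, FJM, FJN, FLN, LMN

so the chain groups are C_0 ≅ Z^10, C_1 ≅ Z^30, C_2 ≅ Z^20.

Boundary ∂_1: C_1 → C_0 sends each edge [p,q] (with p < q) to q − p. For instance
  ∂AE = E − A.
This gives a 10×30 integer matrix of rank 9; reducing to Smith normal form yields diagonal entries (1,1,1,1,1,1,1,1,1).

∂_2: C_2 → C_1 acts by ∂[p,q,r] = [q,r] − [p,r] + [p,q]. For instance
  ∂DFM = FM − DM + DF,
  ∂LMN = MN − LN + LM.
This gives a 30×20 integer matrix of rank 20; reducing to Smith normal form yields diagonal entries (1,1,1,1,1,1,1,1,1,1,1,1,1,1,1,1,1,1,1,2).

Reading off H_k = ker ∂_k / im ∂_{k+1}:

  H_0: rank C_0 − rank ∂_1 = 10 − 9 = 1, and the invariant factors of ∂_1 are all 1, so H_0 = Z.
  H_1: rank ker ∂_1 − rank ∂_2 = (30 − 9) − 20 = 1, and ∂_2 has invariant factor 2 > 1, so H_1 = Z × Z/2.
  H_2: rank ker ∂_2 − rank ∂_3 = (20 − 20) − 0 = 0, and there is no ∂_3, so H_2 = 0.

H_0 ≅ Z,  H_1 ≅ Z × Z/2,  H_2 = 0.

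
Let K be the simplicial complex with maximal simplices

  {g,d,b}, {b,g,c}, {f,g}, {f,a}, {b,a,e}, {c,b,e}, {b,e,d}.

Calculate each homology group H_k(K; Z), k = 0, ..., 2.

H_0 = Z,  H_1 = Z,  H_2 = 0.

Fix the vertex order a < b < c < d < e < f < g and write every simplex with vertices in increasing order. Then dim K = 2 and the simplices of K are:

  0-simplices (7): a, b, c, d, e, f, g
  1-simplices (12): ab, ae, af, bc, bd, be, bg, ce, cg, de, dg, fg
  2-simplices (5): abe, bce, bcg, bde, bdg

so the chain groups are C_0 ≅ Z^7, C_1 ≅ Z^12, C_2 ≅ Z^5.

∂_1: C_1 → C_0 maps an edge to its endpoints' difference, ∂[p,q] = q − p. For instance
  ∂af = f − a.
This gives a 7×12 integer matrix of rank 6; reducing to Smith normal form yields diagonal entries (1,1,1,1,1,1).

∂_2: C_2 → C_1 maps a triangle to the signed sum of its edges. For instance
  ∂bdg = dg − bg + bd,
  ∂abe = be − ae + ab.
The 12×5 boundary matrix has rank 5 and Smith normal form diag(1,1,1,1,1).

Computing H_k = (kernel of ∂_k) / (image of ∂_{k+1}):

  H_0: rank C_0 − rank ∂_1 = 7 − 6 = 1, and the invariant factors of ∂_1 are all 1, so H_0 ≅ Z.
  H_1: rank ker ∂_1 − rank ∂_2 = (12 − 6) − 5 = 1, and the invariant factors of ∂_2 are all 1, so H_1 ≅ Z.
  H_2: rank ker ∂_2 − rank ∂_3 = (5 − 5) − 0 = 0, and there is no ∂_3, so H_2 ≅ 0.

As a check, the Euler characteristic is 7 − 12 + 5 = 0, which agrees with 1 − 1 + 0 = 0.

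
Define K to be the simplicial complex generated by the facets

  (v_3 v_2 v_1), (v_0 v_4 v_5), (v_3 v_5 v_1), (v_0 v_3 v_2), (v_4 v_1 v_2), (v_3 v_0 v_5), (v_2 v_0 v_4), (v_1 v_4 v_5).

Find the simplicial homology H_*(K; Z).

Take the total order v_0 < v_1 < v_2 < v_3 < v_4 < v_5 on the vertex set. Then K (dimension 2) consists of the simplices:

  0-simplices (6): [v_0], [v_1], [v_2], [v_3], [v_4], [v_5]
  1-simplices (12): [v_0,v_2], [v_0,v_3], [v_0,v_4], [v_0,v_5], [v_1,v_2], [v_1,v_3], [v_1,v_4], [v_1,v_5], [v_2,v_3], [v_2,v_4], [v_3,v_5], [v_4,v_5]
  2-simplices (8): [v_0,v_2,v_3], [v_0,v_2,v_4], [v_0,v_3,v_5], [v_0,v_4,v_5], [v_1,v_2,v_3], [v_1,v_2,v_4], [v_1,v_3,v_5], [v_1,v_4,v_5]

giving chain groups C_0 ≅ Z^6, C_1 ≅ Z^12, C_2 ≅ Z^8.

Boundary ∂_1: C_1 → C_0 maps an edge to its endpoints' difference, ∂[p,q] = q − p. For instance
  ∂[v_0,v_2] = [v_2] − [v_0].
This gives a 6×12 integer matrix of rank 5; reducing to Smith normal form yields diagonal entries (1,1,1,1,1).

∂_2: C_2 → C_1 acts by ∂[p,q,r] = [q,r] − [p,r] + [p,q]. For instance
  ∂[v_1,v_2,v_3] = [v_2,v_3] − [v_1,v_3] + [v_1,v_2],
  ∂[v_1,v_3,v_5] = [v_3,v_5] − [v_1,v_5] + [v_1,v_3].
The 12×8 boundary matrix has rank 7 and Smith normal form diag(1,1,1,1,1,1,1).

Now H_k = ker ∂_k / im ∂_{k+1}, so:

  H_0: rank C_0 − rank ∂_1 = 6 − 5 = 1, and the invariant factors of ∂_1 are all 1, so H_0 = Z.
  H_1: rank ker ∂_1 − rank ∂_2 = (12 − 5) − 7 = 0, and the invariant factors of ∂_2 are all 1, so H_1 = 0.
  H_2: rank ker ∂_2 − rank ∂_3 = (8 − 7) − 0 = 1, and there is no ∂_3, so H_2 = Z.

H_0 ≅ Z,  H_1 = 0,  H_2 ≅ Z.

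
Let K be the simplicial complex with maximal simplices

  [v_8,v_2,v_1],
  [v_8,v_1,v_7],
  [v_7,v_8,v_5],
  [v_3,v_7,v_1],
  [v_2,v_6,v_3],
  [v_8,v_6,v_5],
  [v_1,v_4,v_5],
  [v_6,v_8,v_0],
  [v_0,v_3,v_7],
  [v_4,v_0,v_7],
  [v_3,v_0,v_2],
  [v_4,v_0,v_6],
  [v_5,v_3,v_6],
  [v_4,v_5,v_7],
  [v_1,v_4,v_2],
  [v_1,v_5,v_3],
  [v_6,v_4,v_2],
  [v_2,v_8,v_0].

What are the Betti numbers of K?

b_0 = 1, b_1 = 1, b_2 = 0.

Order the vertices as v_0 < v_1 < v_2 < v_3 < v_4 < v_5 < v_6 < v_7 < v_8. Listing each simplex with vertices in this order, K has dimension 2 with simplices:

  0-simplices (9): [v_0], [v_1], [v_2], [v_3], [v_4], [v_5], [v_6], [v_7], [v_8]
  1-simplices (27): (27 of them)
  2-simplices (18): (18 of them)

Hence C_0 ≅ Z^9, C_1 ≅ Z^27, C_2 ≅ Z^18.

The boundary map ∂_1: C_1 → C_0 is given by ∂[p,q] = [q] − [p].
As a 9×27 matrix over Z this has rank 8, with invariant factors (1,1,1,1,1,1,1,1).

The boundary map ∂_2: C_2 → C_1 sends each 2-simplex [p,q,r] to [q,r] − [p,r] + [p,q]. For instance
  ∂[v_1,v_3,v_5] = [v_3,v_5] − [v_1,v_5] + [v_1,v_3],
  ∂[v_1,v_2,v_8] = [v_2,v_8] − [v_1,v_8] + [v_1,v_2].
As a 27×18 matrix over Z this has rank 18, with invariant factors (1,1,1,1,1,1,1,1,1,1,1,1,1,1,1,1,1,2).

Now H_k = ker ∂_k / im ∂_{k+1}, so:

  H_0: rank C_0 − rank ∂_1 = 9 − 8 = 1, and the invariant factors of ∂_1 are all 1, so H_0 = Z.
  H_1: rank ker ∂_1 − rank ∂_2 = (27 − 8) − 18 = 1, and ∂_2 has invariant factor 2 > 1, so H_1 = Z ⊕ Z/2Z.
  H_2: rank ker ∂_2 − rank ∂_3 = (18 − 18) − 0 = 0, and there is no ∂_3, so H_2 = 0.

Hence the Betti numbers are b_0 = 1, b_1 = 1, b_2 = 0.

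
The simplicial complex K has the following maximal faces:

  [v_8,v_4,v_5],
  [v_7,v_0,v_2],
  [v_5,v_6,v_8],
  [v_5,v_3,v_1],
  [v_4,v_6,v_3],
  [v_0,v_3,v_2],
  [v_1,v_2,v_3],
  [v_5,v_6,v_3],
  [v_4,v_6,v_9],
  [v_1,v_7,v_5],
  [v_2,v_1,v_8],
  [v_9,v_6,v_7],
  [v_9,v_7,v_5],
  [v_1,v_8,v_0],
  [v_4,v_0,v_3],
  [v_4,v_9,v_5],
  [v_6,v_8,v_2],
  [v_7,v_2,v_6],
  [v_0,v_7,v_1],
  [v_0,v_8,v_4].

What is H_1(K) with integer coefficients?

H_1 ≅ Z × Z/2.

We work with the vertex ordering v_0 < v_1 < v_2 < v_3 < v_4 < v_5 < v_6 < v_7 < v_8 < v_9. The simplices of K, each written with vertices in increasing order, are:

  0-simplices (10): [v_0], [v_1], [v_2], [v_3], [v_4], [v_5], [v_6], [v_7], [v_8], [v_9]
  1-simplices (30): (30 of them)
  2-simplices (20): (20 of them)

so the chain groups are C_0 ≅ Z^10, C_1 ≅ Z^30, C_2 ≅ Z^20.

The boundary map ∂_1: C_1 → C_0 sends each edge [p,q] (with p < q) to q − p. For instance
  ∂[v_4,v_9] = [v_9] − [v_4].
The resulting 10×30 matrix has rank 9, and its Smith normal form has invariant factors (1,1,1,1,1,1,1,1,1).

∂_2: C_2 → C_1 sends each 2-simplex [p,q,r] to [q,r] − [p,r] + [p,q]. For instance
  ∂[v_4,v_5,v_8] = [v_5,v_8] − [v_4,v_8] + [v_4,v_5],
  ∂[v_0,v_1,v_7] = [v_1,v_7] − [v_0,v_7] + [v_0,v_1].
The resulting 30×20 matrix has rank 20, and its Smith normal form has invariant factors (1,1,1,1,1,1,1,1,1,1,1,1,1,1,1,1,1,1,1,2).

Now H_k = ker ∂_k / im ∂_{k+1}, so:

  H_1: rank ker ∂_1 − rank ∂_2 = (30 − 9) − 20 = 1, and ∂_2 has invariant factor 2 > 1, so H_1 = Z × Z/2.

(K is a triangulation of the Klein bottle.)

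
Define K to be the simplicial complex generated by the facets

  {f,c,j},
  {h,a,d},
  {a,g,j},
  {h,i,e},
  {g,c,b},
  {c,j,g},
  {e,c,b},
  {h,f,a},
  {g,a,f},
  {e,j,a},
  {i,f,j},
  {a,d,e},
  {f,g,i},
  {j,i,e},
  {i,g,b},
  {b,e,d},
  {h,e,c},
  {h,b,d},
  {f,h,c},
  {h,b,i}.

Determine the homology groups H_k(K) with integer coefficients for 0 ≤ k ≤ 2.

H_0 = Z,  H_1 = Z ⊕ Z/2Z,  H_2 = 0.

Take the total order a < b < c < d < e < f < g < h < i < j on the vertex set. Then K (dimension 2) consists of the simplices:

  0-simplices (10): a, b, c, d, e, f, g, h, i, j
  1-simplices (30): ad, ae, af, ag, ah, aj, bc, bd, be, bg, bh, bi, ce, cf, cg, ch, cj, de, dh, eh, ei, ej, fg, fh, fi, fj, gi, gj, hi, ij
  2-simplices (20): ade, adh, aej, afg, afh, agj, bce, bcg, bde, bdh, bgi, bhi, ceh, cfh, cfj, cgj, ehi, eij, fgi, fij

Hence C_0 ≅ Z^10, C_1 ≅ Z^30, C_2 ≅ Z^20.

∂_1: C_1 → C_0 is given by ∂[p,q] = [q] − [p].
This gives a 10×30 integer matrix of rank 9; reducing to Smith normal form yields diagonal entries (1,1,1,1,1,1,1,1,1).

The boundary map ∂_2: C_2 → C_1 maps a triangle to the signed sum of its edges. For instance
  ∂bdh = dh − bh + bd,
  ∂bcg = cg − bg + bc.
This gives a 30×20 integer matrix of rank 20; reducing to Smith normal form yields diagonal entries (1,1,1,1,1,1,1,1,1,1,1,1,1,1,1,1,1,1,1,2).

Now H_k = ker ∂_k / im ∂_{k+1}, so:

  H_0: rank C_0 − rank ∂_1 = 10 − 9 = 1, and the invariant factors of ∂_1 are all 1, so H_0 = Z.
  H_1: rank ker ∂_1 − rank ∂_2 = (30 − 9) − 20 = 1, and ∂_2 has invariant factor 2 > 1, so H_1 = Z ⊕ Z/2Z.
  H_2: rank ker ∂_2 − rank ∂_3 = (20 − 20) − 0 = 0, and there is no ∂_3, so H_2 = 0.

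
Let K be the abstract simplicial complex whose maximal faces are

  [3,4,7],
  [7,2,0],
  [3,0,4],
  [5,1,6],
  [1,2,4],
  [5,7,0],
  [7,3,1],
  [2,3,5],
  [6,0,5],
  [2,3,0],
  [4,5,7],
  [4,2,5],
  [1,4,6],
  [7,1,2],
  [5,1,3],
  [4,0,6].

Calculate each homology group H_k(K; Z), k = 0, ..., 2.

Fix the vertex order 0 < 1 < 2 < 3 < 4 < 5 < 6 < 7 and write every simplex with vertices in increasing order. Then dim K = 2 and the simplices of K are:

  0-simplices (8): [0], [1], [2], [3], [4], [5], [6], [7]
  1-simplices (24): (24 of them)
  2-simplices (16): [0,2,3], [0,2,7], [0,3,4], [0,4,6], [0,5,6], [0,5,7], [1,2,4], [1,2,7], [1,3,5], [1,3,7], [1,4,6], [1,5,6], [2,3,5], [2,4,5], [3,4,7], [4,5,7]

Hence C_0 ≅ Z^8, C_1 ≅ Z^24, C_2 ≅ Z^16.

The boundary map ∂_1: C_1 → C_0 maps an edge to its endpoints' difference, ∂[p,q] = q − p. For instance
  ∂[2,7] = [7] − [2].
As a 8×24 matrix over Z this has rank 7, with invariant factors (1,1,1,1,1,1,1).

The boundary map ∂_2: C_2 → C_1 acts by ∂[p,q,r] = [q,r] − [p,r] + [p,q]. For instance
  ∂[1,5,6] = [5,6] − [1,6] + [1,5],
  ∂[0,2,7] = [2,7] − [0,7] + [0,2].
The resulting 24×16 matrix has rank 15, and its Smith normal form has invariant factors (1,1,1,1,1,1,1,1,1,1,1,1,1,1,1).

Computing H_k = (kernel of ∂_k) / (image of ∂_{k+1}):

  H_0: rank C_0 − rank ∂_1 = 8 − 7 = 1, and the invariant factors of ∂_1 are all 1, so H_0 = Z.
  H_1: rank ker ∂_1 − rank ∂_2 = (24 − 7) − 15 = 2, and the invariant factors of ∂_2 are all 1, so H_1 = Z^2.
  H_2: rank ker ∂_2 − rank ∂_3 = (16 − 15) − 0 = 1, and there is no ∂_3, so H_2 = Z.

H_0 ≅ Z,  H_1 ≅ Z^2,  H_2 ≅ Z.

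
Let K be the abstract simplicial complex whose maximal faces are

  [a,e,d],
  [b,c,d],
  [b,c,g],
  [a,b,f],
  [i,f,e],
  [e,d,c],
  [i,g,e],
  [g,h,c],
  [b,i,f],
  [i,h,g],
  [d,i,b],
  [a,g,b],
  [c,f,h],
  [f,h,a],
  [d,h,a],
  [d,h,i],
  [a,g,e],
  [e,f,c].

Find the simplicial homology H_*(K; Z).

Take the total order a < b < c < d < e < f < g < h < i on the vertex set. Then K (dimension 2) consists of the simplices:

  0-simplices (9): a, b, c, d, e, f, g, h, i
  1-simplices (27): ab, ad, ae, af, ag, ah, bc, bd, bf, bg, bi, cd, ce, cf, cg, ch, de, dh, di, ef, eg, ei, fh, fi, gh, gi, hi
  2-simplices (18): abf, abg, ade, adh, aeg, afh, bcd, bcg, bdi, bfi, cde, cef, cfh, cgh, dhi, efi, egi, ghi

so the chain groups are C_0 ≅ Z^9, C_1 ≅ Z^27, C_2 ≅ Z^18.

The boundary map ∂_1: C_1 → C_0 is given by ∂[p,q] = [q] − [p]. For instance
  ∂bi = i − b.
The resulting 9×27 matrix has rank 8, and its Smith normal form has invariant factors (1,1,1,1,1,1,1,1).

∂_2: C_2 → C_1 maps a triangle to the signed sum of its edges. For instance
  ∂cfh = fh − ch + cf,
  ∂dhi = hi − di + dh.
This gives a 27×18 integer matrix of rank 17; reducing to Smith normal form yields diagonal entries (1,1,1,1,1,1,1,1,1,1,1,1,1,1,1,1,1).

Now H_k = ker ∂_k / im ∂_{k+1}, so:

  H_0: rank C_0 − rank ∂_1 = 9 − 8 = 1, and the invariant factors of ∂_1 are all 1, so H_0 ≅ Z.
  H_1: rank ker ∂_1 − rank ∂_2 = (27 − 8) − 17 = 2, and the invariant factors of ∂_2 are all 1, so H_1 ≅ Z^2.
  H_2: rank ker ∂_2 − rank ∂_3 = (18 − 17) − 0 = 1, and there is no ∂_3, so H_2 ≅ Z.

As a check, the Euler characteristic is 9 − 27 + 18 = 0, which agrees with 1 − 2 + 1 = 0.

H_0 ≅ Z,  H_1 ≅ Z^2,  H_2 ≅ Z.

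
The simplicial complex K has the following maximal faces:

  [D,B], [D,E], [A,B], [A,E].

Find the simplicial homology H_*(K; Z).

H_0 ≅ Z,  H_1 ≅ Z.

Order the vertices as A < B < D < E. Listing each simplex with vertices in this order, K has dimension 1 with simplices:

  0-simplices (4): A, B, D, E
  1-simplices (4): AB, AE, BD, DE

giving chain groups C_0 ≅ Z^4, C_1 ≅ Z^4.

∂_1: C_1 → C_0 is given by ∂[p,q] = [q] − [p]. For instance
  ∂AB = B − A.
As a 4×4 matrix over Z this has rank 3, with invariant factors (1,1,1).

Now H_k = ker ∂_k / im ∂_{k+1}, so:

  H_0: rank C_0 − rank ∂_1 = 4 − 3 = 1, and the invariant factors of ∂_1 are all 1, so H_0 ≅ Z.
  H_1: rank ker ∂_1 − rank ∂_2 = (4 − 3) − 0 = 1, and there is no ∂_2, so H_1 ≅ Z.

As a check, the Euler characteristic is 4 − 4 = 0, which agrees with 1 − 1 = 0.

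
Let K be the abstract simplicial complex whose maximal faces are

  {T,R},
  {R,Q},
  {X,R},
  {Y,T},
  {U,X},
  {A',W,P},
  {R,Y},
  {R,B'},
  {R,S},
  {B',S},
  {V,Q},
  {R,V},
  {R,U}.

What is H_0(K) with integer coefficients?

H_0 = Z^2.

Take the total order P < Q < R < S < T < U < V < W < X < Y < A' < B' on the vertex set. Then K (dimension 2) consists of the simplices:

  0-simplices (12): [P], [Q], [R], [S], [T], [U], [V], [W], [X], [Y], [A'], [B']
  1-simplices (15): [P,W], [P,A'], [Q,R], [Q,V], [R,S], [R,T], [R,U], [R,V], [R,X], [R,Y], [R,B'], [S,B'], [T,Y], [U,X], [W,A']
  2-simplices (1): [P,W,A']

Hence C_0 ≅ Z^12, C_1 ≅ Z^15, C_2 ≅ Z^1.

The boundary map ∂_1: C_1 → C_0 sends each edge [p,q] (with p < q) to q − p. For instance
  ∂[P,W] = [W] − [P].
As a 12×15 matrix over Z this has rank 10, with invariant factors (1,1,1,1,1,1,1,1,1,1).

The boundary map ∂_2: C_2 → C_1 maps a triangle to the signed sum of its edges. For instance
  ∂[P,W,A'] = [W,A'] − [P,A'] + [P,W].
As a 15×1 matrix over Z this has rank 1, with invariant factors (1).

Computing H_k = (kernel of ∂_k) / (image of ∂_{k+1}):

  H_0: rank C_0 − rank ∂_1 = 12 − 10 = 2, and the invariant factors of ∂_1 are all 1, so H_0 ≅ Z^2.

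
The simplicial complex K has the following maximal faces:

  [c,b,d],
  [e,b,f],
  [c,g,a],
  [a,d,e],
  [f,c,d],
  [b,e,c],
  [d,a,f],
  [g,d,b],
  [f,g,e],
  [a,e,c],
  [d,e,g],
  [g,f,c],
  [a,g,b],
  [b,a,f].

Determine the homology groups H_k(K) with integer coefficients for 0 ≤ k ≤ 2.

Take the total order a < b < c < d < e < f < g on the vertex set. Then K (dimension 2) consists of the simplices:

  0-simplices (7): a, b, c, d, e, f, g
  1-simplices (21): ab, ac, ad, ae, af, ag, bc, bd, be, bf, bg, cd, ce, cf, cg, de, df, dg, ef, eg, fg
  2-simplices (14): abf, abg, ace, acg, ade, adf, bcd, bce, bdg, bef, cdf, cfg, deg, efg

Hence C_0 ≅ Z^7, C_1 ≅ Z^21, C_2 ≅ Z^14.

The boundary map ∂_1: C_1 → C_0 sends each edge [p,q] (with p < q) to q − p. For instance
  ∂cg = g − c.
This gives a 7×21 integer matrix of rank 6; reducing to Smith normal form yields diagonal entries (1,1,1,1,1,1).

∂_2: C_2 → C_1 acts by ∂[p,q,r] = [q,r] − [p,r] + [p,q]. For instance
  ∂ace = ce − ae + ac,
  ∂bef = ef − bf + be.
The 21×14 boundary matrix has rank 13 and Smith normal form diag(1,1,1,1,1,1,1,1,1,1,1,1,1).

Now H_k = ker ∂_k / im ∂_{k+1}, so:

  H_0: rank C_0 − rank ∂_1 = 7 − 6 = 1, and the invariant factors of ∂_1 are all 1, so H_0 ≅ Z.
  H_1: rank ker ∂_1 − rank ∂_2 = (21 − 6) − 13 = 2, and the invariant factors of ∂_2 are all 1, so H_1 ≅ Z^2.
  H_2: rank ker ∂_2 − rank ∂_3 = (14 − 13) − 0 = 1, and there is no ∂_3, so H_2 ≅ Z.

H_0 ≅ Z,  H_1 ≅ Z^2,  H_2 ≅ Z.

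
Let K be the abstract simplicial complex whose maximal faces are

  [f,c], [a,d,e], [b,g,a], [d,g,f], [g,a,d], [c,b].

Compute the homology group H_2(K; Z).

Order the vertices as a < b < c < d < e < f < g. Listing each simplex with vertices in this order, K has dimension 2 with simplices:

  0-simplices (7): a, b, c, d, e, f, g
  1-simplices (11): ab, ad, ae, ag, bc, bg, cf, de, df, dg, fg
  2-simplices (4): abg, ade, adg, dfg

giving chain groups C_0 ≅ Z^7, C_1 ≅ Z^11, C_2 ≅ Z^4.

Boundary ∂_1: C_1 → C_0 maps an edge to its endpoints' difference, ∂[p,q] = q − p. For instance
  ∂ae = e − a.
As a 7×11 matrix over Z this has rank 6, with invariant factors (1,1,1,1,1,1).

Boundary ∂_2: C_2 → C_1 maps a triangle to the signed sum of its edges. For instance
  ∂ade = de − ae + ad,
  ∂abg = bg − ag + ab.
The 11×4 boundary matrix has rank 4 and Smith normal form diag(1,1,1,1).

Now H_k = ker ∂_k / im ∂_{k+1}, so:

  H_2: rank ker ∂_2 − rank ∂_3 = (4 − 4) − 0 = 0, and there is no ∂_3, so H_2 ≅ 0.

H_2 ≅ 0.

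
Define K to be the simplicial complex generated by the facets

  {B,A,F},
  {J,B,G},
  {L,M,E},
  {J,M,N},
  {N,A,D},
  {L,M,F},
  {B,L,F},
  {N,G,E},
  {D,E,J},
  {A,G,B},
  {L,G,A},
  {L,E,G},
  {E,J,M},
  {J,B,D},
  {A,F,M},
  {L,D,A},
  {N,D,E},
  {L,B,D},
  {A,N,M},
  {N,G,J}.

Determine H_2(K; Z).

H_2 ≅ 0.

We work with the vertex ordering A < B < D < E < F < G < J < L < M < N. The simplices of K, each written with vertices in increasing order, are:

  0-simplices (10): A, B, D, E, F, G, J, L, M, N
  1-simplices (30): AB, AD, AF, AG, AL, AM, AN, BD, BF, BG, BJ, BL, DE, DJ, DL, DN, EG, EJ, EL, EM, EN, FL, FM, GJ, GL, GN, JM, JN, LM, MN
  2-simplices (20): ABF, ABG, ADL, ADN, AFM, AGL, AMN, BDJ, BDL, BFL, BGJ, DEJ, DEN, EGL, EGN, EJM, ELM, FLM, GJN, JMN

giving chain groups C_0 ≅ Z^10, C_1 ≅ Z^30, C_2 ≅ Z^20.

∂_1: C_1 → C_0 is given by ∂[p,q] = [q] − [p].
This gives a 10×30 integer matrix of rank 9; reducing to Smith normal form yields diagonal entries (1,1,1,1,1,1,1,1,1).

∂_2: C_2 → C_1 acts by ∂[p,q,r] = [q,r] − [p,r] + [p,q]. For instance
  ∂ABG = BG − AG + AB,
  ∂BDL = DL − BL + BD.
As a 30×20 matrix over Z this has rank 20, with invariant factors (1,1,1,1,1,1,1,1,1,1,1,1,1,1,1,1,1,1,1,2).

Now H_k = ker ∂_k / im ∂_{k+1}, so:

  H_2: rank ker ∂_2 − rank ∂_3 = (20 − 20) − 0 = 0, and there is no ∂_3, so H_2 ≅ 0.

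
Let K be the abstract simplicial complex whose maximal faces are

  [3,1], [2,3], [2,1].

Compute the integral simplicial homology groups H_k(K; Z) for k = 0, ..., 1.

H_0 ≅ Z,  H_1 ≅ Z.

Fix the vertex order 1 < 2 < 3 and write every simplex with vertices in increasing order. Then dim K = 1 and the simplices of K are:

  0-simplices (3): [1], [2], [3]
  1-simplices (3): [1,2], [1,3], [2,3]

giving chain groups C_0 ≅ Z^3, C_1 ≅ Z^3.

The boundary map ∂_1: C_1 → C_0 is given by ∂[p,q] = [q] − [p]. For instance
  ∂[1,2] = [2] − [1].
This gives a 3×3 integer matrix of rank 2; reducing to Smith normal form yields diagonal entries (1,1).

Now H_k = ker ∂_k / im ∂_{k+1}, so:

  H_0: rank C_0 − rank ∂_1 = 3 − 2 = 1, and the invariant factors of ∂_1 are all 1, so H_0 ≅ Z.
  H_1: rank ker ∂_1 − rank ∂_2 = (3 − 2) − 0 = 1, and there is no ∂_2, so H_1 ≅ Z.

As a check, the Euler characteristic is 3 − 3 = 0, which agrees with 1 − 1 = 0.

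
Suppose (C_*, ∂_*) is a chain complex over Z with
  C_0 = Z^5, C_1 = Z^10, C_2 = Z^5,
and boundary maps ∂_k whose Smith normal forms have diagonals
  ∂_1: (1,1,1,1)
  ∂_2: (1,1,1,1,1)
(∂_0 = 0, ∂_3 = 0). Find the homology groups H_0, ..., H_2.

H_0: b_0 = 5 − 0 − 4 = 1; torsion from ∂_1 factors > 1: none. So H_0 ≅ Z.
H_1: b_1 = 10 − 4 − 5 = 1; torsion from ∂_2 factors > 1: none. So H_1 ≅ Z.
H_2: b_2 = 5 − 5 − 0 = 0; torsion from ∂_3 factors > 1: none. So H_2 ≅ 0.

H_0 ≅ Z,  H_1 ≅ Z,  H_2 = 0.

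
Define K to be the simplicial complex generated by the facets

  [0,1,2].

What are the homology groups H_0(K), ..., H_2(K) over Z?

H_0 ≅ Z,  H_1 = 0,  H_2 = 0.

Take the total order 0 < 1 < 2 on the vertex set. Then K (dimension 2) consists of the simplices:

  0-simplices (3): [0], [1], [2]
  1-simplices (3): [0,1], [0,2], [1,2]
  2-simplices (1): [0,1,2]

Hence C_0 ≅ Z^3, C_1 ≅ Z^3, C_2 ≅ Z^1.

∂_1: C_1 → C_0 sends each edge [p,q] (with p < q) to q − p.
The 3×3 boundary matrix has rank 2 and Smith normal form diag(1,1).

Boundary ∂_2: C_2 → C_1 acts by ∂[p,q,r] = [q,r] − [p,r] + [p,q]. For instance
  ∂[0,1,2] = [1,2] − [0,2] + [0,1].
As a 3×1 matrix over Z this has rank 1, with invariant factors (1).

From H_k ≅ ker(∂_k) / im(∂_{k+1}) we obtain:

  H_0: rank C_0 − rank ∂_1 = 3 − 2 = 1, and the invariant factors of ∂_1 are all 1, so H_0 = Z.
  H_1: rank ker ∂_1 − rank ∂_2 = (3 − 2) − 1 = 0, and the invariant factors of ∂_2 are all 1, so H_1 = 0.
  H_2: rank ker ∂_2 − rank ∂_3 = (1 − 1) − 0 = 0, and there is no ∂_3, so H_2 = 0.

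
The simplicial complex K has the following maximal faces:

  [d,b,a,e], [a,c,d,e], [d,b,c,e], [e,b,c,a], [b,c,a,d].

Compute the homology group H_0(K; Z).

Order the vertices as a < b < c < d < e. Listing each simplex with vertices in this order, K has dimension 3 with simplices:

  0-simplices (5): a, b, c, d, e
  1-simplices (10): ab, ac, ad, ae, bc, bd, be, cd, ce, de
  2-simplices (10): abc, abd, abe, acd, ace, ade, bcd, bce, bde, cde
  3-simplices (5): abcd, abce, abde, acde, bcde

so the chain groups are C_0 ≅ Z^5, C_1 ≅ Z^10, C_2 ≅ Z^10, C_3 ≅ Z^5.

∂_1: C_1 → C_0 is given by ∂[p,q] = [q] − [p]. For instance
  ∂ae = e − a.
As a 5×10 matrix over Z this has rank 4, with invariant factors (1,1,1,1).

The boundary map ∂_2: C_2 → C_1 acts by ∂[p,q,r] = [q,r] − [p,r] + [p,q]. For instance
  ∂acd = cd − ad + ac,
  ∂cde = de − ce + cd.
This gives a 10×10 integer matrix of rank 6; reducing to Smith normal form yields diagonal entries (1,1,1,1,1,1).

Boundary ∂_3: C_3 → C_2 sends each 3-simplex σ to the alternating sum Σ_i (−1)^i (σ with its i-th vertex removed). For instance
  ∂abde = bde − ade + abe − abd,
  ∂abce = bce − ace + abe − abc.
This gives a 10×5 integer matrix of rank 4; reducing to Smith normal form yields diagonal entries (1,1,1,1).

From H_k ≅ ker(∂_k) / im(∂_{k+1}) we obtain:

  H_0: rank C_0 − rank ∂_1 = 5 − 4 = 1, and the invariant factors of ∂_1 are all 1, so H_0 = Z.

(K is a triangulation of the 3-sphere S^3.)

H_0 = Z.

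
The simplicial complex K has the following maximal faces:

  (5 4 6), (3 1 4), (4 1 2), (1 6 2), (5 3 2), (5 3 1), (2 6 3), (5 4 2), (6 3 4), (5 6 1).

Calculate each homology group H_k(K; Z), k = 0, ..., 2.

Take the total order 1 < 2 < 3 < 4 < 5 < 6 on the vertex set. Then K (dimension 2) consists of the simplices:

  0-simplices (6): [1], [2], [3], [4], [5], [6]
  1-simplices (15): [1,2], [1,3], [1,4], [1,5], [1,6], [2,3], [2,4], [2,5], [2,6], [3,4], [3,5], [3,6], [4,5], [4,6], [5,6]
  2-simplices (10): [1,2,4], [1,2,6], [1,3,4], [1,3,5], [1,5,6], [2,3,5], [2,3,6], [2,4,5], [3,4,6], [4,5,6]

so the chain groups are C_0 ≅ Z^6, C_1 ≅ Z^15, C_2 ≅ Z^10.

The boundary map ∂_1: C_1 → C_0 maps an edge to its endpoints' difference, ∂[p,q] = q − p. For instance
  ∂[1,3] = [3] − [1].
The resulting 6×15 matrix has rank 5, and its Smith normal form has invariant factors (1,1,1,1,1).

Boundary ∂_2: C_2 → C_1 acts by ∂[p,q,r] = [q,r] − [p,r] + [p,q]. For instance
  ∂[1,2,6] = [2,6] − [1,6] + [1,2],
  ∂[3,4,6] = [4,6] − [3,6] + [3,4].
The 15×10 boundary matrix has rank 10 and Smith normal form diag(1,1,1,1,1,1,1,1,1,2).

Now H_k = ker ∂_k / im ∂_{k+1}, so:

  H_0: rank C_0 − rank ∂_1 = 6 − 5 = 1, and the invariant factors of ∂_1 are all 1, so H_0 = Z.
  H_1: rank ker ∂_1 − rank ∂_2 = (15 − 5) − 10 = 0, and ∂_2 has invariant factor 2 > 1, so H_1 = Z/2Z.
  H_2: rank ker ∂_2 − rank ∂_3 = (10 − 10) − 0 = 0, and there is no ∂_3, so H_2 = 0.

As a check, the Euler characteristic is 6 − 15 + 10 = 1, which agrees with 1 − 0 + 0 = 1.
(K is a triangulation of the real projective plane RP^2.)

H_0 ≅ Z,  H_1 ≅ Z/2Z,  H_2 = 0.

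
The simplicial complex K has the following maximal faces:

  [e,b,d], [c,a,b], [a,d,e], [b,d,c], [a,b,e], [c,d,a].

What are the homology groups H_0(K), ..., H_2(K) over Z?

Take the total order a < b < c < d < e on the vertex set. Then K (dimension 2) consists of the simplices:

  0-simplices (5): a, b, c, d, e
  1-simplices (9): ab, ac, ad, ae, bc, bd, be, cd, de
  2-simplices (6): abc, abe, acd, ade, bcd, bde

so the chain groups are C_0 ≅ Z^5, C_1 ≅ Z^9, C_2 ≅ Z^6.

The boundary map ∂_1: C_1 → C_0 maps an edge to its endpoints' difference, ∂[p,q] = q − p. For instance
  ∂cd = d − c.
The resulting 5×9 matrix has rank 4, and its Smith normal form has invariant factors (1,1,1,1).

The boundary map ∂_2: C_2 → C_1 acts by ∂[p,q,r] = [q,r] − [p,r] + [p,q]. For instance
  ∂bde = de − be + bd,
  ∂ade = de − ae + ad.
This gives a 9×6 integer matrix of rank 5; reducing to Smith normal form yields diagonal entries (1,1,1,1,1).

From H_k ≅ ker(∂_k) / im(∂_{k+1}) we obtain:

  H_0: rank C_0 − rank ∂_1 = 5 − 4 = 1, and the invariant factors of ∂_1 are all 1, so H_0 ≅ Z.
  H_1: rank ker ∂_1 − rank ∂_2 = (9 − 4) − 5 = 0, and the invariant factors of ∂_2 are all 1, so H_1 ≅ 0.
  H_2: rank ker ∂_2 − rank ∂_3 = (6 − 5) − 0 = 1, and there is no ∂_3, so H_2 ≅ Z.

H_0 ≅ Z,  H_1 = 0,  H_2 ≅ Z.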